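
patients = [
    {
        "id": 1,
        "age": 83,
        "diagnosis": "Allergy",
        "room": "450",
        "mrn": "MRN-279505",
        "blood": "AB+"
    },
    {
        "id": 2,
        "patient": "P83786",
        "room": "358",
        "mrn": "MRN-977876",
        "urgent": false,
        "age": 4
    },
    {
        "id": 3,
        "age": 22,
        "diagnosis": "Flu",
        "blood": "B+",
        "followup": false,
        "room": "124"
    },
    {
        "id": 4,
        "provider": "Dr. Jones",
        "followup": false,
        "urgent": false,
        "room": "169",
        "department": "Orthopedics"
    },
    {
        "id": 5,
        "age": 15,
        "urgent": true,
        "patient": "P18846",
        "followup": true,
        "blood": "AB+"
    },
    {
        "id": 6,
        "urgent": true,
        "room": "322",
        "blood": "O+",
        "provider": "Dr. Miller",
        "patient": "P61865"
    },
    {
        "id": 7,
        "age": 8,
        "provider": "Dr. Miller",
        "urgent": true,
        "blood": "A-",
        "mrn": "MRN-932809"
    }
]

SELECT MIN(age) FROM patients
4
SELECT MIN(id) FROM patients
1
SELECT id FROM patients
[1, 2, 3, 4, 5, 6, 7]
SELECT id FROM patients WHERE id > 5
[6, 7]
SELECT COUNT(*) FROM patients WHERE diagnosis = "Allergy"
1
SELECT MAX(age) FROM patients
83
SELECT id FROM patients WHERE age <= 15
[2, 5, 7]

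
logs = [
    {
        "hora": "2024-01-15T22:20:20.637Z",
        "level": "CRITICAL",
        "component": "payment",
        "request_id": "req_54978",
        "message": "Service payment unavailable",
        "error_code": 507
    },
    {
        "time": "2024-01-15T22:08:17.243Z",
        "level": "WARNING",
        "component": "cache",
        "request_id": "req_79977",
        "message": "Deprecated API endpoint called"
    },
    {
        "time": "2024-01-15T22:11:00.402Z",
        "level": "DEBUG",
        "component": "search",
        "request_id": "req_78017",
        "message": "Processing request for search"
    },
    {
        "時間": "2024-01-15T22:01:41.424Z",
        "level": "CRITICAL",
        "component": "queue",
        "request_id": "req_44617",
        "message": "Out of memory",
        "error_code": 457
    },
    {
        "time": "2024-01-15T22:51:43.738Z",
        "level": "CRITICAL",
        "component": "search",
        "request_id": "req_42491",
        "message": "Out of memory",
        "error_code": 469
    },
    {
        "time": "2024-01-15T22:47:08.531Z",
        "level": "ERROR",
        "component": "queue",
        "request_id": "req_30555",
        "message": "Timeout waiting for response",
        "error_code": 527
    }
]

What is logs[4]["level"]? "CRITICAL"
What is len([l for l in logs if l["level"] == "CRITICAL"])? 3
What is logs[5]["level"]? "ERROR"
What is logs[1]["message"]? "Deprecated API endpoint called"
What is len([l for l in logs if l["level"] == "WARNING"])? 1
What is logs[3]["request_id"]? "req_44617"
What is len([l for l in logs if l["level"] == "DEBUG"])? 1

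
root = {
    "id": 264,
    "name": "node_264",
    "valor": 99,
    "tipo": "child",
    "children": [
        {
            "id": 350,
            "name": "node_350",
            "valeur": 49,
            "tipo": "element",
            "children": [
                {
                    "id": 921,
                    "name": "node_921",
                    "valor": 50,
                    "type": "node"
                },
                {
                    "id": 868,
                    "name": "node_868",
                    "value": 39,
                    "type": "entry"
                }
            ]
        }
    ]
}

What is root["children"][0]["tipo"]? "element"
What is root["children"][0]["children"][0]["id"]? 921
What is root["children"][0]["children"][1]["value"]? 39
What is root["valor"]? 99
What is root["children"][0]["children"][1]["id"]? 868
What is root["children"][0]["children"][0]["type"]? "node"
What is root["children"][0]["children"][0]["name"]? "node_921"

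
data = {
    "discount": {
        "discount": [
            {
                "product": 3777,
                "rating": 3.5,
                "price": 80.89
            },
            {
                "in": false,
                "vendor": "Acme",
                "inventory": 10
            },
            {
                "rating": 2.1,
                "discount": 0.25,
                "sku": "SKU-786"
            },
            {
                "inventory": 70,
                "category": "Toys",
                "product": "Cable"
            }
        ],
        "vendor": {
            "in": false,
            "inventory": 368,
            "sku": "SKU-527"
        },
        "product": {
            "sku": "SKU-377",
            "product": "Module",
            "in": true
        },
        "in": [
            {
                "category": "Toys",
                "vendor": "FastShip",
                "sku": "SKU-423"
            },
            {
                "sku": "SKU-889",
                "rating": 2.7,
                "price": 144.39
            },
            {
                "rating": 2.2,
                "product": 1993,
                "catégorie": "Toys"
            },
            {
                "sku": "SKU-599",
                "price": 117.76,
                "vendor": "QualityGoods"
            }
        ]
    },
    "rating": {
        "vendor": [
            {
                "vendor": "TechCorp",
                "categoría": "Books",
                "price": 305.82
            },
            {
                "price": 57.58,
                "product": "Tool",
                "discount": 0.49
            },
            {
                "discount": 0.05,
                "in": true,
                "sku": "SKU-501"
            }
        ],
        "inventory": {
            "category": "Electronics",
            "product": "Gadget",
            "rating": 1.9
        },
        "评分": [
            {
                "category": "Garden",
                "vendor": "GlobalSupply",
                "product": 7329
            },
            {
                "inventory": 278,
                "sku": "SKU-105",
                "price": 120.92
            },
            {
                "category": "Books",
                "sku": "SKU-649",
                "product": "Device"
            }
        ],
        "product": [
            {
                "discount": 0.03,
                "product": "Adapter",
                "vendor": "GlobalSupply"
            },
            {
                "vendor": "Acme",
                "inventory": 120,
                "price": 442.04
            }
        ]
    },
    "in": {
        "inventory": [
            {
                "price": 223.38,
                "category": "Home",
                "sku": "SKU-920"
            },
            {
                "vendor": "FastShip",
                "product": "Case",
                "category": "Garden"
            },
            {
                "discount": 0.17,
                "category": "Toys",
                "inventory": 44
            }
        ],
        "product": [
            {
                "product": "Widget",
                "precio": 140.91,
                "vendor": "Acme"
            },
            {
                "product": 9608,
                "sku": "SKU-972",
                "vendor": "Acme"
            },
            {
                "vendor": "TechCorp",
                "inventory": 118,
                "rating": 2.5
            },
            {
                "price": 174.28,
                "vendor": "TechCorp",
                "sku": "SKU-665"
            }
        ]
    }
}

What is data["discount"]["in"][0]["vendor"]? "FastShip"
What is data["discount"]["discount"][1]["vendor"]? "Acme"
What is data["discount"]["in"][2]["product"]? 1993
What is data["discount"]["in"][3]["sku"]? "SKU-599"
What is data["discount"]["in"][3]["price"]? 117.76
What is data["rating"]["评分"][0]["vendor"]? "GlobalSupply"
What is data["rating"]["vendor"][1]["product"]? "Tool"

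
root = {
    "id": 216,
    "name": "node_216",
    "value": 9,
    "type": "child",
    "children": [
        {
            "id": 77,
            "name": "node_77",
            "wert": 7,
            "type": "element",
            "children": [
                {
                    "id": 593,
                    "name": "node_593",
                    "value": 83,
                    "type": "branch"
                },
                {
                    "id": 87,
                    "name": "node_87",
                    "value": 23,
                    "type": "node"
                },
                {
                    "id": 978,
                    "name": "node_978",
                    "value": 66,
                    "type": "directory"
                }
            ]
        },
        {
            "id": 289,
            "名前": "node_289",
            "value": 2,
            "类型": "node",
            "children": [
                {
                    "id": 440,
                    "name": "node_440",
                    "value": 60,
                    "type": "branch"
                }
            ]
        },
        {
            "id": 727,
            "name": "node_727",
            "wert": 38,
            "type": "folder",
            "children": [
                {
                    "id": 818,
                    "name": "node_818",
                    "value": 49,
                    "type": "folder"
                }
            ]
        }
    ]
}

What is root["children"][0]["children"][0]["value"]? 83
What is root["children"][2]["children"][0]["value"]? 49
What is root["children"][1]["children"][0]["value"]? 60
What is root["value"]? 9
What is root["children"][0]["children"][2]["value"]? 66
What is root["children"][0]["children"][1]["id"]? 87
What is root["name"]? "node_216"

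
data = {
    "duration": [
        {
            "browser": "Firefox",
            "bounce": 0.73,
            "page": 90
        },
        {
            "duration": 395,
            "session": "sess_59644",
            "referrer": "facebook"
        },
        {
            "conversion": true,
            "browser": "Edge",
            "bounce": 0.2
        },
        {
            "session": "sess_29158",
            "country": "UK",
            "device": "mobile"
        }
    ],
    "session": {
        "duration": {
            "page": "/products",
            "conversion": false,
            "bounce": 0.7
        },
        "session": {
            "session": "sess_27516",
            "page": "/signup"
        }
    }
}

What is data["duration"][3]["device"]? "mobile"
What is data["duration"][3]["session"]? "sess_29158"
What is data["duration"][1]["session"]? "sess_59644"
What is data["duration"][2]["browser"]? "Edge"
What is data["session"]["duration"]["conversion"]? False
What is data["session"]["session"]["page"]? "/signup"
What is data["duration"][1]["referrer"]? "facebook"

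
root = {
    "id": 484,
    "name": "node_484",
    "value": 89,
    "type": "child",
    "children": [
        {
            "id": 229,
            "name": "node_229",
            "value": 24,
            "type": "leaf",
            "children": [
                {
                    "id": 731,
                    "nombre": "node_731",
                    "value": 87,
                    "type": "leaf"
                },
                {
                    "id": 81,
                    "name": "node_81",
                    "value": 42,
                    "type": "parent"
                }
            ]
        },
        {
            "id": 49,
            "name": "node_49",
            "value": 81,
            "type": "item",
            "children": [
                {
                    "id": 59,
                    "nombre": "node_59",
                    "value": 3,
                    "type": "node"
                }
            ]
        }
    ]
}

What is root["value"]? 89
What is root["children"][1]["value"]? 81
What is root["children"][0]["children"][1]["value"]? 42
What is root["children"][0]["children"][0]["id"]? 731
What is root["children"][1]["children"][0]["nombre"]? "node_59"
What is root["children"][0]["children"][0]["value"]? 87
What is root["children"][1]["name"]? "node_49"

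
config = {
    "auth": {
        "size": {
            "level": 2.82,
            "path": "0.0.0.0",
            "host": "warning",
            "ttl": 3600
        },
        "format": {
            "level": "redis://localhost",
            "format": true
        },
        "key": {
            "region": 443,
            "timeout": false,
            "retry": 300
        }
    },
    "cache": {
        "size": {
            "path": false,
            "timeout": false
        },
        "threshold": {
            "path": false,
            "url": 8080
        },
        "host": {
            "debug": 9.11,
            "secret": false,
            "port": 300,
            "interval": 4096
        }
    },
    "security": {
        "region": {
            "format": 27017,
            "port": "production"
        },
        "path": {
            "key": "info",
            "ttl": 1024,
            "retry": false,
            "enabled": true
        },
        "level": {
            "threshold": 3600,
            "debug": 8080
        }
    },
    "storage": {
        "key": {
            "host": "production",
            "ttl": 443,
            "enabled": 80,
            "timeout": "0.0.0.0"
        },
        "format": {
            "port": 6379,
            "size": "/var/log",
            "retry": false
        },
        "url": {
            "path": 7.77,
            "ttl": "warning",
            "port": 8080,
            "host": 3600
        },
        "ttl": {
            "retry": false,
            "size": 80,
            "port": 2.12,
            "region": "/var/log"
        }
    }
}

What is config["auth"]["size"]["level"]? 2.82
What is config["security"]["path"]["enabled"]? True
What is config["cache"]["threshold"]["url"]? 8080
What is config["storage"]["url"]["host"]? 3600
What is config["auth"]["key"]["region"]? 443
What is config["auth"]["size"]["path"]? "0.0.0.0"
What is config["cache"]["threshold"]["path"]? False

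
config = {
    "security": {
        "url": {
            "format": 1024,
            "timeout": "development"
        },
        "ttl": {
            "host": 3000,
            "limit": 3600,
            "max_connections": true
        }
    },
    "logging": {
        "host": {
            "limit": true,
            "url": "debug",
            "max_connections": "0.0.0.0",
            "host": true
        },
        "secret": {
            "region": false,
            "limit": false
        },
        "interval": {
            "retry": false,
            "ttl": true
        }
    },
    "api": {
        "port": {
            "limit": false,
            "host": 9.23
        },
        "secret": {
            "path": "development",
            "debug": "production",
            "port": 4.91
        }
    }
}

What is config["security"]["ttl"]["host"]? 3000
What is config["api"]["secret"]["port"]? 4.91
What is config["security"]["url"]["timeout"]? "development"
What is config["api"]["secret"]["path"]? "development"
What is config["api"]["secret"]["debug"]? "production"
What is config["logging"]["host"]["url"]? "debug"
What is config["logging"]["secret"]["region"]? False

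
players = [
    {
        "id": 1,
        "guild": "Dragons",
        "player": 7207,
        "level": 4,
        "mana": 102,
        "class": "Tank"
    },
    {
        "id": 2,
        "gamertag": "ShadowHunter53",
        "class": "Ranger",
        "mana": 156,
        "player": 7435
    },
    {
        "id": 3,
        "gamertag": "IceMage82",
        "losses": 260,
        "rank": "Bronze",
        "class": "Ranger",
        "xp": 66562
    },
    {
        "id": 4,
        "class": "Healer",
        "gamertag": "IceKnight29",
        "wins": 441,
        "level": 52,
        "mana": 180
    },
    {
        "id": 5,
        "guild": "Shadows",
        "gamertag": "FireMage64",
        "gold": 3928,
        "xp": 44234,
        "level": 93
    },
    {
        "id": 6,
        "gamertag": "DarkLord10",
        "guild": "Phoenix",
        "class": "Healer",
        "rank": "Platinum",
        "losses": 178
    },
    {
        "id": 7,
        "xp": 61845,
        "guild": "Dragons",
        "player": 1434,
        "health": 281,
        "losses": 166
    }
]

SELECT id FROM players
[1, 2, 3, 4, 5, 6, 7]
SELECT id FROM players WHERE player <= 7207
[1, 7]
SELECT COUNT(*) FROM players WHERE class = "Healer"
2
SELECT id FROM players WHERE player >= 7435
[2]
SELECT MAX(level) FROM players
93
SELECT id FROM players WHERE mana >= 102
[1, 2, 4]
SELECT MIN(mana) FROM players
102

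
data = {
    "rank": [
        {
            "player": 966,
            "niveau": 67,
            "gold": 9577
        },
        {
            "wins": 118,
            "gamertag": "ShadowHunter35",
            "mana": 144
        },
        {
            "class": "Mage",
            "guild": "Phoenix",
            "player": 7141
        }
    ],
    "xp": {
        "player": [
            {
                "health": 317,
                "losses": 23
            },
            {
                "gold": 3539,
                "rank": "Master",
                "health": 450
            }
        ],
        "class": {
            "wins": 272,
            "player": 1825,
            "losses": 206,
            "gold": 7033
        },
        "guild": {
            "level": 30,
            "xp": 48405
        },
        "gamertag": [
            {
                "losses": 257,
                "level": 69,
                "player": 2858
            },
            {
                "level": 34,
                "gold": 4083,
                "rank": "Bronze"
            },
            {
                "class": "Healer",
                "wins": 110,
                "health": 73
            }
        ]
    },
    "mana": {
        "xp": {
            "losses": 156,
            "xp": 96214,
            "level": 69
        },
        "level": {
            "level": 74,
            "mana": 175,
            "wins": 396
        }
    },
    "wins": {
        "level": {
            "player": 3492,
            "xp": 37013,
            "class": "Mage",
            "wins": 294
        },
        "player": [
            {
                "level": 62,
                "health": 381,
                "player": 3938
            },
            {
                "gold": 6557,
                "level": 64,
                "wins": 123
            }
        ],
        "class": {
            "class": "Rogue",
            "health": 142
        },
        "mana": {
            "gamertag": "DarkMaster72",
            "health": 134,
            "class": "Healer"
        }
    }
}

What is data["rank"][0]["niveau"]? 67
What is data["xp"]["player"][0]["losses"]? 23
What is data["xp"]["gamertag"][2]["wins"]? 110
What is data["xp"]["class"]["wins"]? 272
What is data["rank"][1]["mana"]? 144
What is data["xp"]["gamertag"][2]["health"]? 73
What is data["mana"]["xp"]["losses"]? 156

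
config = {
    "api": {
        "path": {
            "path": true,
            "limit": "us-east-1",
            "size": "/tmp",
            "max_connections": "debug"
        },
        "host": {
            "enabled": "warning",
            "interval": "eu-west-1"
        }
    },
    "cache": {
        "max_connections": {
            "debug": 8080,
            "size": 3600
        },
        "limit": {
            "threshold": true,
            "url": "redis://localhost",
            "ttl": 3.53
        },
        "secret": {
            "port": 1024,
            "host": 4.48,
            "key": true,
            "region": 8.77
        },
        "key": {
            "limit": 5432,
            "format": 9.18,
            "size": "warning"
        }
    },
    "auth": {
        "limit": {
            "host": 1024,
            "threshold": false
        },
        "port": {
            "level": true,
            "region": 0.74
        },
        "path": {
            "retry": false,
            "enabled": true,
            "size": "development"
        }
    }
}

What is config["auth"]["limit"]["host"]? 1024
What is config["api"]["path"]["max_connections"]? "debug"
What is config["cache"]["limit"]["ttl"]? 3.53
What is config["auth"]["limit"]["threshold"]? False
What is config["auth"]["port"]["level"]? True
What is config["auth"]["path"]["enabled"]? True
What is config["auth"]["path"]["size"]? "development"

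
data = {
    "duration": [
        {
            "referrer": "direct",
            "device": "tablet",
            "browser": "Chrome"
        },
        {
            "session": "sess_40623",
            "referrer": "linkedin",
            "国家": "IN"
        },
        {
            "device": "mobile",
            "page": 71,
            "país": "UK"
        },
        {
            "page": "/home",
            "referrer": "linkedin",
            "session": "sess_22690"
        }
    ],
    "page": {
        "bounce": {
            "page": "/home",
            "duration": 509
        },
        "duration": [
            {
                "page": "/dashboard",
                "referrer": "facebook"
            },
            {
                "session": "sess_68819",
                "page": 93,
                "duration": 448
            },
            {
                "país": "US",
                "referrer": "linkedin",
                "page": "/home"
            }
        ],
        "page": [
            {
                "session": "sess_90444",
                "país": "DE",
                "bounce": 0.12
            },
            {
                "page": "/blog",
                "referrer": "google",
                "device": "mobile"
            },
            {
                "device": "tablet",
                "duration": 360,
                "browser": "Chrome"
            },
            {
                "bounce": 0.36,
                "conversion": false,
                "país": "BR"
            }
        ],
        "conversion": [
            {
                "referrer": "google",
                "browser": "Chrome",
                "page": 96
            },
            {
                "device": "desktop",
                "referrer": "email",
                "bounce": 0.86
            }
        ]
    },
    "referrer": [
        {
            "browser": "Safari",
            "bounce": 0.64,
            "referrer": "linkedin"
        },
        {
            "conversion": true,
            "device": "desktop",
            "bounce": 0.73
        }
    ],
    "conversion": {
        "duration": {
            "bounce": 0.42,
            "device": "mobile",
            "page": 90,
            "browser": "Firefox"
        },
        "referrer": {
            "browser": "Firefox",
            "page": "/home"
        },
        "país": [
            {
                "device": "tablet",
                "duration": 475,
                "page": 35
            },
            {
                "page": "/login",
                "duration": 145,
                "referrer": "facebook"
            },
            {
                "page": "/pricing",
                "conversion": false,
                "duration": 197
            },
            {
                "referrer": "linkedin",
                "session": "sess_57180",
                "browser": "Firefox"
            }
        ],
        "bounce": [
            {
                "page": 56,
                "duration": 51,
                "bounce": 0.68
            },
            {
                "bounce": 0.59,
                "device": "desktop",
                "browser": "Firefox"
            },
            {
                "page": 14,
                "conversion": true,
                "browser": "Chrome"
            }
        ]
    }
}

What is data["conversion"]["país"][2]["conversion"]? False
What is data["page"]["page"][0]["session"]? "sess_90444"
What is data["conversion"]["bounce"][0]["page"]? 56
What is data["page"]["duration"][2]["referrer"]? "linkedin"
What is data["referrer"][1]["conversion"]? True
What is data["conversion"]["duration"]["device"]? "mobile"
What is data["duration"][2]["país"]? "UK"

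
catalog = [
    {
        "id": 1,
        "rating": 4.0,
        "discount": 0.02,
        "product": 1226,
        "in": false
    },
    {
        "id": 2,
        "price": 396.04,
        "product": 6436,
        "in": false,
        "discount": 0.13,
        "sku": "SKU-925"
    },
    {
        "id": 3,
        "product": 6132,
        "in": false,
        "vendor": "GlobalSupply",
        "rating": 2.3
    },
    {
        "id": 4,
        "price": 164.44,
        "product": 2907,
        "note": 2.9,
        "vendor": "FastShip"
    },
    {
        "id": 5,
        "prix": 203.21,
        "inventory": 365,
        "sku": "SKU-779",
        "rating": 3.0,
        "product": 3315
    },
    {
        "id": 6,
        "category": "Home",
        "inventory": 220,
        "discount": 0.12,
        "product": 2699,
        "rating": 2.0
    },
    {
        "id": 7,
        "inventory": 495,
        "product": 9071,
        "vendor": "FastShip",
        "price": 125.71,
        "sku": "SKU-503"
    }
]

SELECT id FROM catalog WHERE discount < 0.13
[1, 6]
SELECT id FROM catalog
[1, 2, 3, 4, 5, 6, 7]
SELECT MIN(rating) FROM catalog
2.0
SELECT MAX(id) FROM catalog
7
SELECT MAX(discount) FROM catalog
0.13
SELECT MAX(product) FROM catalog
9071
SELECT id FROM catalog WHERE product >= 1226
[1, 2, 3, 4, 5, 6, 7]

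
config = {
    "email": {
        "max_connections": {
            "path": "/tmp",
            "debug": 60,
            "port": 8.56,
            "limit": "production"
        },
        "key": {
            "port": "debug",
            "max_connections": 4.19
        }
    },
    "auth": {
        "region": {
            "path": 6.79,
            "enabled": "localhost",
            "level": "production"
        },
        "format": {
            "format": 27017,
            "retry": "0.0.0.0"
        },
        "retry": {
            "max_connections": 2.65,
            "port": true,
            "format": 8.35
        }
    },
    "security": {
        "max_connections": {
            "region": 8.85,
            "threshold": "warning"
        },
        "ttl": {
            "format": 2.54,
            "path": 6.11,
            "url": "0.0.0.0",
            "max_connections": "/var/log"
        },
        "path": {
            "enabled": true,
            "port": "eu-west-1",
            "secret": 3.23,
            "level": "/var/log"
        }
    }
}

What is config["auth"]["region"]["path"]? 6.79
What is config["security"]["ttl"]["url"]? "0.0.0.0"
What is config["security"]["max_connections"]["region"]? 8.85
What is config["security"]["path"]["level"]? "/var/log"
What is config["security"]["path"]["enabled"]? True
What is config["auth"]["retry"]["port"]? True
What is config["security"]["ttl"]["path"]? 6.11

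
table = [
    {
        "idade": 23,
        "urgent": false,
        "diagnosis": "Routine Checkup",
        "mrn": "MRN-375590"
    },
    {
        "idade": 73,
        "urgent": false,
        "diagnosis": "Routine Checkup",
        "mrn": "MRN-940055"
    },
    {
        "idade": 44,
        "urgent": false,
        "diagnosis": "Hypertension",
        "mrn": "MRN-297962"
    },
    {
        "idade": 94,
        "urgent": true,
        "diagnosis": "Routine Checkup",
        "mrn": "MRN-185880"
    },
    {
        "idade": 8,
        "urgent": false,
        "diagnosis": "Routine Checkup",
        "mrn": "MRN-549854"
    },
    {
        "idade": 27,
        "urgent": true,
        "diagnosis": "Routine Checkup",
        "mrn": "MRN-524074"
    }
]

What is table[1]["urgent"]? False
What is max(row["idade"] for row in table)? 94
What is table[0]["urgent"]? False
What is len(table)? 6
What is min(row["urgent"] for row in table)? False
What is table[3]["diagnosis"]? "Routine Checkup"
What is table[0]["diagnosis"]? "Routine Checkup"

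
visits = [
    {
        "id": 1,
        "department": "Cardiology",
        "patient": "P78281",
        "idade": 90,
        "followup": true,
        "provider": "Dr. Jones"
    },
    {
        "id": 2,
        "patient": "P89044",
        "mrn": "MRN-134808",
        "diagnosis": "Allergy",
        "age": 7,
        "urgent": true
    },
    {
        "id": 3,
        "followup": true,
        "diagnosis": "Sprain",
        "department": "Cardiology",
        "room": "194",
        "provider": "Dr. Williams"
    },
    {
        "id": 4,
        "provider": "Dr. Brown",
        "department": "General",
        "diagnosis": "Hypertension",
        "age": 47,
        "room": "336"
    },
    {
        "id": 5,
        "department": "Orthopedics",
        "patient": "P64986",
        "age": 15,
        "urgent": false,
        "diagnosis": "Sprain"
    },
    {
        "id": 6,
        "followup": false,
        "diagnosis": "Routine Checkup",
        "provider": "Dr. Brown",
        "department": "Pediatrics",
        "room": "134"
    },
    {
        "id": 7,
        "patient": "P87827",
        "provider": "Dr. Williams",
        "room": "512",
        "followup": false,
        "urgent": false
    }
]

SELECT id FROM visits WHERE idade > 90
[]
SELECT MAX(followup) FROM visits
True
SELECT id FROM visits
[1, 2, 3, 4, 5, 6, 7]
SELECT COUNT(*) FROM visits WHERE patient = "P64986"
1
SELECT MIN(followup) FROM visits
False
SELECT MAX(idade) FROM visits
90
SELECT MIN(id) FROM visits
1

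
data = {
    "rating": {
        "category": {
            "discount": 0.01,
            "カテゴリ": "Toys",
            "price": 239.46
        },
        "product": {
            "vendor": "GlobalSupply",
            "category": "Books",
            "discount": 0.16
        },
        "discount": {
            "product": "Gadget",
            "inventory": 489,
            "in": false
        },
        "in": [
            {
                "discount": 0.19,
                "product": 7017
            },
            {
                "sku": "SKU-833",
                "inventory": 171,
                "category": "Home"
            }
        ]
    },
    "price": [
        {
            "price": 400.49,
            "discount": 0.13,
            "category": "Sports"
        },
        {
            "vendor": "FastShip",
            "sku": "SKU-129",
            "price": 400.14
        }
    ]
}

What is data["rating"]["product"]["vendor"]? "GlobalSupply"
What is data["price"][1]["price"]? 400.14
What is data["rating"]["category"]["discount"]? 0.01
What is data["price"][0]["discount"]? 0.13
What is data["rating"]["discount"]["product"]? "Gadget"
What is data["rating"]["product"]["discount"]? 0.16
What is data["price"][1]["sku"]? "SKU-129"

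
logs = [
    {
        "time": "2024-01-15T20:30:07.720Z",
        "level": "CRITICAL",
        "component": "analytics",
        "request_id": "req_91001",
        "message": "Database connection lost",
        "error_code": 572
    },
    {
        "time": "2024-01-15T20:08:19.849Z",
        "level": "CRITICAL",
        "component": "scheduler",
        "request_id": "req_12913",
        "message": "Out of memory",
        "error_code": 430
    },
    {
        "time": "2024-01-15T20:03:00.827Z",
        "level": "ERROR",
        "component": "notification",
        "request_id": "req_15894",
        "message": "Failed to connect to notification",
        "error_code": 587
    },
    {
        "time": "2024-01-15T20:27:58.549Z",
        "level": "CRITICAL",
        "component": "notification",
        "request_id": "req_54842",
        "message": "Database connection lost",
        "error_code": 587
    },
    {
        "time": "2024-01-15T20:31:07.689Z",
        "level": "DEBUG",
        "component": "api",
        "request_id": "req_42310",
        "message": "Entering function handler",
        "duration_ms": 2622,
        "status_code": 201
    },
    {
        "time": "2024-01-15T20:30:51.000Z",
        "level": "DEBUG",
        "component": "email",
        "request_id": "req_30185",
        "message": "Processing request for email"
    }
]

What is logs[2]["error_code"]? 587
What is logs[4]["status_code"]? 201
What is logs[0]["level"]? "CRITICAL"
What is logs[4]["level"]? "DEBUG"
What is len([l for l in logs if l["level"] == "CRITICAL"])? 3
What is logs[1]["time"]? "2024-01-15T20:08:19.849Z"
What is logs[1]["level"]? "CRITICAL"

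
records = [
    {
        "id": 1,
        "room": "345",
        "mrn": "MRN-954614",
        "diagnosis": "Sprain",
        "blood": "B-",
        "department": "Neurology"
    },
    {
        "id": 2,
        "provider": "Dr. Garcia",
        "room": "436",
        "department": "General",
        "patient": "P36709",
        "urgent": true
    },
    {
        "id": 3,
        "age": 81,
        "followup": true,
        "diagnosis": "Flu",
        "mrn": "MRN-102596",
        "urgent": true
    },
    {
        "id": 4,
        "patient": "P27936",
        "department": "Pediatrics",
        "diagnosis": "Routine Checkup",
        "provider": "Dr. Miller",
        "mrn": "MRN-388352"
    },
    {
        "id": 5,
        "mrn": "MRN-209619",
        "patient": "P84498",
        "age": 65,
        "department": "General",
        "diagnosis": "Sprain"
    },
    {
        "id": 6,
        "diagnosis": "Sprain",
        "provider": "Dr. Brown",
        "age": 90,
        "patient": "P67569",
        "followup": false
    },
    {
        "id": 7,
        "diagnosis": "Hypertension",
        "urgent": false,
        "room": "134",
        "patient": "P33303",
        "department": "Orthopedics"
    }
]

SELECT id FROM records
[1, 2, 3, 4, 5, 6, 7]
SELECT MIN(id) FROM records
1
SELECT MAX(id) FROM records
7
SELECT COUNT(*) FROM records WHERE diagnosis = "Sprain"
3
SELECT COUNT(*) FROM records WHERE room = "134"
1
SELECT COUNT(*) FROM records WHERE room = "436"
1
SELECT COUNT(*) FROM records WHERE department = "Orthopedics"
1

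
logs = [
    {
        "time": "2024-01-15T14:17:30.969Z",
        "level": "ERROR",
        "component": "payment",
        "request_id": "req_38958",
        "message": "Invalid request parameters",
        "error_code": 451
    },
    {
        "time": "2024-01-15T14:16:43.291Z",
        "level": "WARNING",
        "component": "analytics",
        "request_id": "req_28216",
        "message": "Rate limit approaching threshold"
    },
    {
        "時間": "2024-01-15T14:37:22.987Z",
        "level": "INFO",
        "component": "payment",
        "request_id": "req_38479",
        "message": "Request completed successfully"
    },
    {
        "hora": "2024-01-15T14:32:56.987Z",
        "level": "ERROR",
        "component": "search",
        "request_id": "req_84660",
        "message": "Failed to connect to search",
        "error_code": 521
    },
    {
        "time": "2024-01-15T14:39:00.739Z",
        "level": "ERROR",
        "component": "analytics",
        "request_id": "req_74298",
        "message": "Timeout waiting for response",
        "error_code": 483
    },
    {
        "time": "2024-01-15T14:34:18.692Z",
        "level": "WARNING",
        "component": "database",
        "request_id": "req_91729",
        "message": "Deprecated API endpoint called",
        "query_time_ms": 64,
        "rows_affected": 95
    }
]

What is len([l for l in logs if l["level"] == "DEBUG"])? 0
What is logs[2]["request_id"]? "req_38479"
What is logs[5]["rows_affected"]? 95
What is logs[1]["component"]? "analytics"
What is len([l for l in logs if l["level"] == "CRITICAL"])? 0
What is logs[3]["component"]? "search"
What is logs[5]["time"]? "2024-01-15T14:34:18.692Z"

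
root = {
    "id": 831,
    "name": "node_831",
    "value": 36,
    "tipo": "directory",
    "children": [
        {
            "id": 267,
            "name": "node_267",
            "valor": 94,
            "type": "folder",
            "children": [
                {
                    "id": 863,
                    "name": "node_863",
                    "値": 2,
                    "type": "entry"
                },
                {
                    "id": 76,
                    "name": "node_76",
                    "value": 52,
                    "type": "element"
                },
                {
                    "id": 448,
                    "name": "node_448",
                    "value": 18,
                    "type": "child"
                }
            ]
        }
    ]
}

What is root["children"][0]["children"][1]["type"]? "element"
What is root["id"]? 831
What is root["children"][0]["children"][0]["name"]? "node_863"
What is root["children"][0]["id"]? 267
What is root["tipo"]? "directory"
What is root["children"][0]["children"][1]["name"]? "node_76"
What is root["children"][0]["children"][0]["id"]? 863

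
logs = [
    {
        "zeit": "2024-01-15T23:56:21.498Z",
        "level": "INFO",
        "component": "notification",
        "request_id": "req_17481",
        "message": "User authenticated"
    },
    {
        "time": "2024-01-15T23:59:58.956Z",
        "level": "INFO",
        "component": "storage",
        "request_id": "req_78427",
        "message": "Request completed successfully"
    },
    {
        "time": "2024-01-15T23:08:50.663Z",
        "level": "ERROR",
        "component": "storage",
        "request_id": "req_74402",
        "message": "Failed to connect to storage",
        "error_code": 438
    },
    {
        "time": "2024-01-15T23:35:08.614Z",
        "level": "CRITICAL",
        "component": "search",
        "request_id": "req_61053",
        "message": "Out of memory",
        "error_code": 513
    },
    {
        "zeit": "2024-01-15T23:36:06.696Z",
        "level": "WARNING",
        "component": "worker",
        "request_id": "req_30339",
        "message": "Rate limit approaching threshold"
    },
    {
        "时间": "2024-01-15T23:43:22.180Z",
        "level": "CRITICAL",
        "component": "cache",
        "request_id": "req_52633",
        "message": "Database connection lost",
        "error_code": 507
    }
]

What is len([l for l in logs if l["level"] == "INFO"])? 2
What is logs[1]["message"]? "Request completed successfully"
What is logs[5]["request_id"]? "req_52633"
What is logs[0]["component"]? "notification"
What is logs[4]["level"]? "WARNING"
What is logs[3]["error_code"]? 513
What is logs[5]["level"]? "CRITICAL"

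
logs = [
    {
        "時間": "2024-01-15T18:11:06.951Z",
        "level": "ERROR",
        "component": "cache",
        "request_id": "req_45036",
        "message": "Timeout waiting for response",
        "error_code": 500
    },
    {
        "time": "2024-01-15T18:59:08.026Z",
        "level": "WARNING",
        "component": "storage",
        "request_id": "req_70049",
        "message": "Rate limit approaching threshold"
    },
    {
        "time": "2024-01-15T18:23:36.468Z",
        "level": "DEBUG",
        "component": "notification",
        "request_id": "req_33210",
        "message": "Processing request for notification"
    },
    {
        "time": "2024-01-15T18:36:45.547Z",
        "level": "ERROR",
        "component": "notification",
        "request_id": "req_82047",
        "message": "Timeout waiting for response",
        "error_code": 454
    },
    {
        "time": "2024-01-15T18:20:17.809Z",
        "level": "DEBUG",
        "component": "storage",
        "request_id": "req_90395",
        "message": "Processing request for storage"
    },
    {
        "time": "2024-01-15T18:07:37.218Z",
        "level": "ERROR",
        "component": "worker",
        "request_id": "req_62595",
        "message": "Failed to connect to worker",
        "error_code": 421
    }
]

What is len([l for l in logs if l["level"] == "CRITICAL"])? 0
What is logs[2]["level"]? "DEBUG"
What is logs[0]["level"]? "ERROR"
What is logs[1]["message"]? "Rate limit approaching threshold"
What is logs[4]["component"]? "storage"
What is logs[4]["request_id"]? "req_90395"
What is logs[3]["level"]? "ERROR"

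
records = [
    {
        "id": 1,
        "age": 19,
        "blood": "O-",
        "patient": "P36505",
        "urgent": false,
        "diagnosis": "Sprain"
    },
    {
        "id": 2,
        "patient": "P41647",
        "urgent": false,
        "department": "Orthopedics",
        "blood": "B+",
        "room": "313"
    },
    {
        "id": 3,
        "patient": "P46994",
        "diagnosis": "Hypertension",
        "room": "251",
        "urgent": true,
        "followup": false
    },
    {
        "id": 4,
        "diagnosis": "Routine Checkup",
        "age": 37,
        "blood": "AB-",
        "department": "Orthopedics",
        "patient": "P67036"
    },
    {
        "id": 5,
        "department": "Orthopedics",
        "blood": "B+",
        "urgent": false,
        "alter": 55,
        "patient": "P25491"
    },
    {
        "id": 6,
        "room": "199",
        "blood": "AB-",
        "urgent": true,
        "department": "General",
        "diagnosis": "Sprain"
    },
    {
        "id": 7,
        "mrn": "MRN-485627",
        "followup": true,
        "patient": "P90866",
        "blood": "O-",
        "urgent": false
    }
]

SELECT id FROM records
[1, 2, 3, 4, 5, 6, 7]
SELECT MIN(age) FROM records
19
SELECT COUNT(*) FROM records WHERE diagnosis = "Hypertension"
1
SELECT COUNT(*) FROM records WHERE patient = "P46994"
1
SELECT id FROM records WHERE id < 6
[1, 2, 3, 4, 5]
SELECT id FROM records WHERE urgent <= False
[1, 2, 5, 7]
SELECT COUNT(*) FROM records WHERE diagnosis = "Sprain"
2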